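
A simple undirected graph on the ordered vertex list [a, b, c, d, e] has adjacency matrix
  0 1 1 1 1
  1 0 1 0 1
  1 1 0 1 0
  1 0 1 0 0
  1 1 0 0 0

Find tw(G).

2

A width-2 tree decomposition is:
Bags: B1 = {a, b, c}  B2 = {a, c, d}  B3 = {a, b, e}
Tree: B1–B2, B1–B3
Each bag holds 3 vertices, so the decomposition has width 2, which upper-bounds the treewidth. On the other hand G contains the 3-clique {a, b, e}. A clique must lie in a single bag of any decomposition, so no decomposition can have width below 2. Hence tw(G) = 2 exactly.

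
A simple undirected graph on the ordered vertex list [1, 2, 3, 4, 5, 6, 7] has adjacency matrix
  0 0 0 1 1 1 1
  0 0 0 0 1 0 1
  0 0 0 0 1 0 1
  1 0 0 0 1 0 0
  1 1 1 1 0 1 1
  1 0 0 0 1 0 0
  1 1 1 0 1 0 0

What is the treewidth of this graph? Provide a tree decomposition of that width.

Treewidth 2.
One such decomposition:
Bags: B1 = {1, 5, 7}  B2 = {1, 4, 5}  B3 = {1, 5, 6}  B4 = {3, 5, 7}  B5 = {2, 5, 7}
Tree: B1–B2, B1–B3, B1–B4, B1–B5

Every bag has size at most 3, so the width is 3 − 1 = 2 and tw(G) ≤ 2. For the lower bound, the 3 vertices {1, 4, 5} are pairwise adjacent, and any tree decomposition puts a clique entirely inside one bag — forcing width ≥ 2. Therefore the treewidth is 2.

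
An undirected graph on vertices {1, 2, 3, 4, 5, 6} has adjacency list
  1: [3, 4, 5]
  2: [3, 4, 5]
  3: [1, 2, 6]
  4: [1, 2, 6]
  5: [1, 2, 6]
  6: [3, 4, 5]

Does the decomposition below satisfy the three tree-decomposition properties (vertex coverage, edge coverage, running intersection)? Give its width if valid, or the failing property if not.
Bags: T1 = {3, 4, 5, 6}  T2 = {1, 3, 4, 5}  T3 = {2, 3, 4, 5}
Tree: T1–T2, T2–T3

Yes; width 3.

Every vertex of G appears in some bag (union = {1, 2, 3, 4, 5, 6}); every edge is covered by a bag; and for each vertex v the set of bags containing v is connected in the bag tree. The decomposition is therefore valid. The largest bag has 4 vertices, so the width is 3.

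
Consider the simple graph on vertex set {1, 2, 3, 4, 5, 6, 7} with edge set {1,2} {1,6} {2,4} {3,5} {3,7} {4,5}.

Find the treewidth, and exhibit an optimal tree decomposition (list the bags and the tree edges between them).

Treewidth 1.
Bags: B1 = {3, 7}  B2 = {3, 5}  B3 = {4, 5}  B4 = {2, 4}  B5 = {1, 2}  B6 = {1, 6}
Tree: B1–B2, B2–B3, B3–B4, B4–B5, B5–B6

Each bag holds 2 vertices, so the decomposition has width 1, which upper-bounds the treewidth. G has an edge, so its treewidth is at least 1. Therefore the treewidth is 1.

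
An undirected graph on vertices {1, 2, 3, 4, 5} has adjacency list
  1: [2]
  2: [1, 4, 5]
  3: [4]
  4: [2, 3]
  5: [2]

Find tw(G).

1

A width-1 tree decomposition is:
Bags: B1 = {2, 4}  B2 = {1, 2}  B3 = {3, 4}  B4 = {2, 5}
Tree: B1–B2, B1–B3, B1–B4
Each bag holds 2 vertices, so the decomposition has width 1, which upper-bounds the treewidth. Any graph with an edge has treewidth ≥ 1, and G has the edge 4–2. Hence tw(G) = 1 exactly.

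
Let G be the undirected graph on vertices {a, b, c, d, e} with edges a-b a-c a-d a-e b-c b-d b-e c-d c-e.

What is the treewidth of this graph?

A width-3 tree decomposition is:
Bags: B1 = {a, b, c, e}  B2 = {a, b, c, d}
Tree: B1–B2
Each bag holds 4 vertices, so the decomposition has width 3, which upper-bounds the treewidth. On the other hand G contains the 4-clique {a, b, c, d}. A clique must lie in a single bag of any decomposition, so no decomposition can have width below 3. Therefore the treewidth is 3.

3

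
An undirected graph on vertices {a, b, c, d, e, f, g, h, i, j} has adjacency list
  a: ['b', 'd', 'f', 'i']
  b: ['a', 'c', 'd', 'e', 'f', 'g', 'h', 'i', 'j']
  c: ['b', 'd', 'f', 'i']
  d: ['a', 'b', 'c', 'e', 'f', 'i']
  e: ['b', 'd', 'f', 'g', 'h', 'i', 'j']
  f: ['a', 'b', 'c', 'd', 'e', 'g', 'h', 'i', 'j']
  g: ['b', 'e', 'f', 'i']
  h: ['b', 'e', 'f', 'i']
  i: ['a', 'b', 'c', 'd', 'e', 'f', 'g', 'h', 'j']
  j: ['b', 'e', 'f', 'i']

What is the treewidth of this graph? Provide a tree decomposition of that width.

Treewidth 4.
Bags: B1 = {b, e, f, g, i}  B2 = {b, d, e, f, i}  B3 = {b, c, d, f, i}  B4 = {a, b, d, f, i}  B5 = {b, e, f, h, i}  B6 = {b, e, f, i, j}
Tree: B1–B2, B2–B3, B3–B4, B1–B5, B5–B6

Every bag has size at most 5, so the width is 5 − 1 = 4 and tw(G) ≤ 4. Conversely, {b, d, e, f, i} is a clique of size 5, and the vertices of any clique must share a bag in every tree decomposition; so some bag has ≥ 5 vertices and tw(G) ≥ 4. Hence tw(G) = 4 exactly.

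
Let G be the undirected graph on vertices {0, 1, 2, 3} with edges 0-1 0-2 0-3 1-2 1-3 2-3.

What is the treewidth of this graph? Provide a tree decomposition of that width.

With just one bag of size 4, the width is 4 − 1 = 3, so tw(G) ≤ 3. Conversely, {0, 1, 2, 3} is a clique of size 4, and the vertices of any clique must share a bag in every tree decomposition; so some bag has ≥ 4 vertices and tw(G) ≥ 3. The upper and lower bounds meet at 3, so that is the treewidth.

Treewidth 3.
Bags: B1 = {0, 1, 2, 3}
Tree: (single bag)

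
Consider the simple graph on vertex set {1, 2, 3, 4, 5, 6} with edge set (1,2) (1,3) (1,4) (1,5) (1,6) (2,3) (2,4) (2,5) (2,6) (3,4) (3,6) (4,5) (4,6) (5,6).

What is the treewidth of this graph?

4

A width-4 tree decomposition is:
Bags: B1 = {1, 2, 3, 4, 6}  B2 = {1, 2, 4, 5, 6}
Tree: B1–B2
Each bag holds 5 vertices, so the decomposition has width 4, which upper-bounds the treewidth. For the lower bound, the 5 vertices {1, 2, 3, 4, 6} are pairwise adjacent, and any tree decomposition puts a clique entirely inside one bag — forcing width ≥ 4. Combining the bounds, tw(G) = 4.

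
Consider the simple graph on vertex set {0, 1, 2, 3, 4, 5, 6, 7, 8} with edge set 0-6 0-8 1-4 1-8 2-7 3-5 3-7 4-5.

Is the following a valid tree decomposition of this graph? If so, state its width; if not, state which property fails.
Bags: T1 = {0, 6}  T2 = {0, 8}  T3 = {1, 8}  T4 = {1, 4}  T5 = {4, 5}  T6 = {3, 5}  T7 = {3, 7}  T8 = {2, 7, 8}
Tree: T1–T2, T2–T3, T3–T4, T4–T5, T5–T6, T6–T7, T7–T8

A tree decomposition must satisfy three properties: every vertex lies in some bag; for every edge, both endpoints lie together in some bag; and for every vertex, the bags containing it form a connected subtree. Here bags containing vertex 8 are not connected in the tree, so the decomposition is invalid.

No — bags containing vertex 8 are not connected in the tree.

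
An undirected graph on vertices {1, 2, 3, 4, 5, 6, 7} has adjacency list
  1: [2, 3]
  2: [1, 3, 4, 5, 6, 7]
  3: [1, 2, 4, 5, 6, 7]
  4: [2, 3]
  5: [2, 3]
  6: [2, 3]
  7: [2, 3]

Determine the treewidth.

A width-2 tree decomposition is:
Bags: B1 = {2, 3, 7}  B2 = {2, 3, 5}  B3 = {2, 3, 4}  B4 = {1, 2, 3}  B5 = {2, 3, 6}
Tree: B1–B2, B2–B3, B1–B4, B1–B5
Each bag holds 3 vertices, so the decomposition has width 2, which upper-bounds the treewidth. Conversely, {1, 2, 3} is a clique of size 3, and the vertices of any clique must share a bag in every tree decomposition; so some bag has ≥ 3 vertices and tw(G) ≥ 2. Therefore the treewidth is 2.

2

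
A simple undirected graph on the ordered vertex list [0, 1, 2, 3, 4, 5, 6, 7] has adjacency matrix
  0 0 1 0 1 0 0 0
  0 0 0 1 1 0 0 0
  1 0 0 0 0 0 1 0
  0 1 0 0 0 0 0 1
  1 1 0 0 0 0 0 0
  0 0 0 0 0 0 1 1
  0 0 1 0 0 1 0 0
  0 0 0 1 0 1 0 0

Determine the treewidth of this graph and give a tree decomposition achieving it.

Treewidth 2.
Bags: B1 = {2, 5, 6}  B2 = {2, 5, 7}  B3 = {2, 3, 7}  B4 = {1, 2, 3}  B5 = {1, 2, 4}  B6 = {0, 2, 4}
Tree: B1–B2, B2–B3, B3–B4, B4–B5, B5–B6

The largest bag has 3 vertices, giving width 2; this decomposition certifies tw(G) ≤ 2. Since 2–6–5–7–3–1–4–0–2 is a cycle in G, G is not acyclic. Forests are exactly the graphs of treewidth ≤ 1, so tw(G) ≥ 2. Therefore the treewidth is 2.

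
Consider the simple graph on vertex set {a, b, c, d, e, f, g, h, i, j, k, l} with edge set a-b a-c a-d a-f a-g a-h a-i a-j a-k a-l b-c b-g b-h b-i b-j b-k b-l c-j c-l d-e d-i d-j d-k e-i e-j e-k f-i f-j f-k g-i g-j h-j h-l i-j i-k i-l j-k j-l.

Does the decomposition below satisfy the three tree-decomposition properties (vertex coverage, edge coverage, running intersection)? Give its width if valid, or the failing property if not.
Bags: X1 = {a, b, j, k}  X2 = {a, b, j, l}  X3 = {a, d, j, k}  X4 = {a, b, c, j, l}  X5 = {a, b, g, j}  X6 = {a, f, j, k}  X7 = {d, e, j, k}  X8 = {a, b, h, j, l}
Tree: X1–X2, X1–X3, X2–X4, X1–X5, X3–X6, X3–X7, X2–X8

A tree decomposition must satisfy three properties: every vertex lies in some bag; for every edge, both endpoints lie together in some bag; and for every vertex, the bags containing it form a connected subtree. Here vertex i appears in no bag, so the decomposition is invalid.

No — vertex i appears in no bag.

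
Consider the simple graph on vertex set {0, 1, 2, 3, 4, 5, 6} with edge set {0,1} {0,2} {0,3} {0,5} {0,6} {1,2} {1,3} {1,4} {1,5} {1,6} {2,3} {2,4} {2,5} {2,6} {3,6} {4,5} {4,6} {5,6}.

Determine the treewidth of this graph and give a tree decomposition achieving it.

Every bag has size at most 5, so the width is 5 − 1 = 4 and tw(G) ≤ 4. For the lower bound, the 5 vertices {0, 1, 2, 3, 6} are pairwise adjacent, and any tree decomposition puts a clique entirely inside one bag — forcing width ≥ 4. Hence tw(G) = 4 exactly.

Treewidth 4.
One such decomposition:
Bags: B1 = {0, 1, 2, 5, 6}  B2 = {0, 1, 2, 3, 6}  B3 = {1, 2, 4, 5, 6}
Tree: B1–B2, B1–B3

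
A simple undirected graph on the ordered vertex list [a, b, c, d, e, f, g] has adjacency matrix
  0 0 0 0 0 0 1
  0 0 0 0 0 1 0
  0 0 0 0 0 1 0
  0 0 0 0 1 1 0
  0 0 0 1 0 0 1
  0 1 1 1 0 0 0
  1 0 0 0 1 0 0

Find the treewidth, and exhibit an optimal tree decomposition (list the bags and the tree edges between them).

Treewidth 1.
Bags: B1 = {d, e}  B2 = {d, f}  B3 = {e, g}  B4 = {a, g}  B5 = {c, f}  B6 = {b, f}
Tree: B1–B2, B1–B3, B3–B4, B2–B5, B5–B6

Each bag holds 2 vertices, so the decomposition has width 1, which upper-bounds the treewidth. Any graph with an edge has treewidth ≥ 1, and G has the edge d–e. Therefore the treewidth is 1.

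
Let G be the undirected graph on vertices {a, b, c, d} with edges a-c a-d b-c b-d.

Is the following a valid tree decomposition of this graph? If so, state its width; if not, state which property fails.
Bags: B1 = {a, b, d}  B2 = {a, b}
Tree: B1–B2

A tree decomposition must satisfy three properties: every vertex lies in some bag; for every edge, both endpoints lie together in some bag; and for every vertex, the bags containing it form a connected subtree. Here vertex c appears in no bag, so the decomposition is invalid.

No — vertex c appears in no bag.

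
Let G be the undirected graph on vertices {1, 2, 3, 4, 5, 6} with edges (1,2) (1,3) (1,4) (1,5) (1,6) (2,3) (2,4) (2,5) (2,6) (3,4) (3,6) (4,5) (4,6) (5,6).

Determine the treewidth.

4

A width-4 tree decomposition is:
Bags: B1 = {1, 2, 3, 4, 6}  B2 = {1, 2, 4, 5, 6}
Tree: B1–B2
Every bag has size at most 5, so the width is 5 − 1 = 4 and tw(G) ≤ 4. For the lower bound, the 5 vertices {1, 2, 3, 4, 6} are pairwise adjacent, and any tree decomposition puts a clique entirely inside one bag — forcing width ≥ 4. Therefore the treewidth is 4.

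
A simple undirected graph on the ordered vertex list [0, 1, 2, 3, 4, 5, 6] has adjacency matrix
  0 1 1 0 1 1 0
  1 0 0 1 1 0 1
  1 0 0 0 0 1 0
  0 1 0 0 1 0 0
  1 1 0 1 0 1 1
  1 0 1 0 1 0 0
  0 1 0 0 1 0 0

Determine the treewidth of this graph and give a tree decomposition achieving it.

Treewidth 2.
One such decomposition:
Bags: B1 = {0, 4, 5}  B2 = {0, 2, 5}  B3 = {0, 1, 4}  B4 = {1, 4, 6}  B5 = {1, 3, 4}
Tree: B1–B2, B1–B3, B3–B4, B3–B5

Each bag holds 3 vertices, so the decomposition has width 2, which upper-bounds the treewidth. Conversely, {0, 2, 5} is a clique of size 3, and the vertices of any clique must share a bag in every tree decomposition; so some bag has ≥ 3 vertices and tw(G) ≥ 2. Combining the bounds, tw(G) = 2.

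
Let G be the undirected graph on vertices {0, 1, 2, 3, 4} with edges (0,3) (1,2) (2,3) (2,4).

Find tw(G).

1

A width-1 tree decomposition is:
Bags: B1 = {2, 3}  B2 = {0, 3}  B3 = {1, 2}  B4 = {2, 4}
Tree: B1–B2, B1–B3, B1–B4
Each bag holds 2 vertices, so the decomposition has width 1, which upper-bounds the treewidth. Since G has at least one edge (e.g. 3–2), it is not an edgeless graph, so tw(G) ≥ 1. Hence tw(G) = 1 exactly.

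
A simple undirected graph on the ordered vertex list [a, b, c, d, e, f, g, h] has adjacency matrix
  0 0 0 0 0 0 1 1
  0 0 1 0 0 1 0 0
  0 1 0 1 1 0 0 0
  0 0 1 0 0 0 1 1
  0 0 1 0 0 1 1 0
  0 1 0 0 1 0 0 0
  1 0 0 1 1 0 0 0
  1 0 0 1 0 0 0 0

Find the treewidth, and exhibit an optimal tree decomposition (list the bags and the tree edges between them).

Treewidth 2.
Bags: B1 = {a, g, h}  B2 = {d, g, h}  B3 = {d, e, g}  B4 = {c, d, e}  B5 = {c, e, f}  B6 = {b, c, f}
Tree: B1–B2, B2–B3, B3–B4, B4–B5, B5–B6

The largest bag has 3 vertices, giving width 2; this decomposition certifies tw(G) ≤ 2. The edges a–h–d–g–a form a cycle, so G is not a tree and its treewidth is at least 2. The upper and lower bounds meet at 2, so that is the treewidth.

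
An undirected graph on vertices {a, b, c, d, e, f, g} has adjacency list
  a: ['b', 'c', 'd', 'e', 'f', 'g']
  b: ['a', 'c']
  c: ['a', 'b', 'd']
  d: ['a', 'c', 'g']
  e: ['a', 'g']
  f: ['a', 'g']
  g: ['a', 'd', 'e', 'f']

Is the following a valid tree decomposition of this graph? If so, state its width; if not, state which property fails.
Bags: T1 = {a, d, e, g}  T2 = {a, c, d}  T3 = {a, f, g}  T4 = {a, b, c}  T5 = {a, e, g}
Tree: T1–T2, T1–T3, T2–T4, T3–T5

No — bags containing vertex e are not connected in the tree.

A tree decomposition must satisfy three properties: every vertex lies in some bag; for every edge, both endpoints lie together in some bag; and for every vertex, the bags containing it form a connected subtree. Here bags containing vertex e are not connected in the tree, so the decomposition is invalid.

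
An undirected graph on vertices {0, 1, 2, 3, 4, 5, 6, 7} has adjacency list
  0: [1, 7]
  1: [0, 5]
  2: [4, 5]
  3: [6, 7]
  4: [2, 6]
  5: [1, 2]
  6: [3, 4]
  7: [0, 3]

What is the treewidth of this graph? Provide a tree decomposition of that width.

Treewidth 2.
Bags: B1 = {2, 4, 6}  B2 = {2, 5, 6}  B3 = {1, 5, 6}  B4 = {0, 1, 6}  B5 = {0, 6, 7}  B6 = {3, 6, 7}
Tree: B1–B2, B2–B3, B3–B4, B4–B5, B5–B6

The largest bag has 3 vertices, giving width 2; this decomposition certifies tw(G) ≤ 2. The edges 6–4–2–5–1–0–7–3–6 form a cycle, so G is not a tree and its treewidth is at least 2. Hence tw(G) = 2 exactly.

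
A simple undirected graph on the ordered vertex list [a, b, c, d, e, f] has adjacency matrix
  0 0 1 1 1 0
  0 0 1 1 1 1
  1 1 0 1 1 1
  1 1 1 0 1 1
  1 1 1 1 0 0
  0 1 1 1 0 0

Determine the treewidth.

A width-3 tree decomposition is:
Bags: B1 = {b, c, d, e}  B2 = {a, c, d, e}  B3 = {b, c, d, f}
Tree: B1–B2, B1–B3
Each bag holds 4 vertices, so the decomposition has width 3, which upper-bounds the treewidth. Conversely, {a, c, d, e} is a clique of size 4, and the vertices of any clique must share a bag in every tree decomposition; so some bag has ≥ 4 vertices and tw(G) ≥ 3. Therefore the treewidth is 3.

3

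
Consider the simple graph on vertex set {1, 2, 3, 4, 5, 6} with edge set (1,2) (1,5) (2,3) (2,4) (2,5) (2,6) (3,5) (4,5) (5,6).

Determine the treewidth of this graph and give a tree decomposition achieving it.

Treewidth 2.
One such decomposition:
Bags: B1 = {2, 4, 5}  B2 = {2, 3, 5}  B3 = {1, 2, 5}  B4 = {2, 5, 6}
Tree: B1–B2, B2–B3, B3–B4

Every bag has size at most 3, so the width is 3 − 1 = 2 and tw(G) ≤ 2. For the lower bound, the 3 vertices {1, 2, 5} are pairwise adjacent, and any tree decomposition puts a clique entirely inside one bag — forcing width ≥ 2. The upper and lower bounds meet at 2, so that is the treewidth.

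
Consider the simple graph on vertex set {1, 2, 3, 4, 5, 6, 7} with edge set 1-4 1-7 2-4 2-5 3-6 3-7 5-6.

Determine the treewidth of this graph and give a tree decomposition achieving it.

The largest bag has 3 vertices, giving width 2; this decomposition certifies tw(G) ≤ 2. Since 3–7–1–4–2–5–6–3 is a cycle in G, G is not acyclic. Forests are exactly the graphs of treewidth ≤ 1, so tw(G) ≥ 2. Hence tw(G) = 2 exactly.

Treewidth 2.
One optimal decomposition is:
Bags: B1 = {1, 3, 7}  B2 = {1, 3, 4}  B3 = {2, 3, 4}  B4 = {2, 3, 5}  B5 = {3, 5, 6}
Tree: B1–B2, B2–B3, B3–B4, B4–B5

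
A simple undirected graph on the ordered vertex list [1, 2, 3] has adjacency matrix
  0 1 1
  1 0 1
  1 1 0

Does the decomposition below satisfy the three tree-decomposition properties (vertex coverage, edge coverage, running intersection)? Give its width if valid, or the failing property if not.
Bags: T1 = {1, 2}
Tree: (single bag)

No — vertex 3 appears in no bag.

A tree decomposition must satisfy three properties: every vertex lies in some bag; for every edge, both endpoints lie together in some bag; and for every vertex, the bags containing it form a connected subtree. Here vertex 3 appears in no bag, so the decomposition is invalid.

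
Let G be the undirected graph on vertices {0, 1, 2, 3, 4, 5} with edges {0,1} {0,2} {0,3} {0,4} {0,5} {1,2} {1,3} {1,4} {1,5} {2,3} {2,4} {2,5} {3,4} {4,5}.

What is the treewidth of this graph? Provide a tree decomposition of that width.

Treewidth 4.
One such decomposition:
Bags: B1 = {0, 1, 2, 3, 4}  B2 = {0, 1, 2, 4, 5}
Tree: B1–B2

The largest bag has 5 vertices, giving width 4; this decomposition certifies tw(G) ≤ 4. For the lower bound, the 5 vertices {0, 1, 2, 3, 4} are pairwise adjacent, and any tree decomposition puts a clique entirely inside one bag — forcing width ≥ 4. Therefore the treewidth is 4.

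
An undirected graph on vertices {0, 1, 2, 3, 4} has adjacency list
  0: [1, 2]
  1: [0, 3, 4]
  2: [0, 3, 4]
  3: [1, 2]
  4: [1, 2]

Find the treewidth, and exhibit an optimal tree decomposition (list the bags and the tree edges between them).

Treewidth 2.
Bags: B1 = {1, 2, 4}  B2 = {0, 1, 2}  B3 = {1, 2, 3}
Tree: B1–B2, B2–B3

Each bag holds 3 vertices, so the decomposition has width 2, which upper-bounds the treewidth. Since 1–4–2–0–1 is a cycle in G, G is not acyclic. Forests are exactly the graphs of treewidth ≤ 1, so tw(G) ≥ 2. Combining the bounds, tw(G) = 2.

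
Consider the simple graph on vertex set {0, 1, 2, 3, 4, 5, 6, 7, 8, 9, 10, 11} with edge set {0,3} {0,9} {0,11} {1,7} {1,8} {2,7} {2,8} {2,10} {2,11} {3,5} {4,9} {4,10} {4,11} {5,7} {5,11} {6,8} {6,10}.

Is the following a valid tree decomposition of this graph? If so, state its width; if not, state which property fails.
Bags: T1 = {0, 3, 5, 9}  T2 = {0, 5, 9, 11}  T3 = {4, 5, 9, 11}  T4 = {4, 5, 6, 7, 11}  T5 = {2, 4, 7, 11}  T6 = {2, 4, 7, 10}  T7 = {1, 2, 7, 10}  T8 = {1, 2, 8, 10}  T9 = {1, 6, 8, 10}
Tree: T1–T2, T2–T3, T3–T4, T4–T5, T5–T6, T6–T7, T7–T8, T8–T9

A tree decomposition must satisfy three properties: every vertex lies in some bag; for every edge, both endpoints lie together in some bag; and for every vertex, the bags containing it form a connected subtree. Here bags containing vertex 6 are not connected in the tree, so the decomposition is invalid.

No — bags containing vertex 6 are not connected in the tree.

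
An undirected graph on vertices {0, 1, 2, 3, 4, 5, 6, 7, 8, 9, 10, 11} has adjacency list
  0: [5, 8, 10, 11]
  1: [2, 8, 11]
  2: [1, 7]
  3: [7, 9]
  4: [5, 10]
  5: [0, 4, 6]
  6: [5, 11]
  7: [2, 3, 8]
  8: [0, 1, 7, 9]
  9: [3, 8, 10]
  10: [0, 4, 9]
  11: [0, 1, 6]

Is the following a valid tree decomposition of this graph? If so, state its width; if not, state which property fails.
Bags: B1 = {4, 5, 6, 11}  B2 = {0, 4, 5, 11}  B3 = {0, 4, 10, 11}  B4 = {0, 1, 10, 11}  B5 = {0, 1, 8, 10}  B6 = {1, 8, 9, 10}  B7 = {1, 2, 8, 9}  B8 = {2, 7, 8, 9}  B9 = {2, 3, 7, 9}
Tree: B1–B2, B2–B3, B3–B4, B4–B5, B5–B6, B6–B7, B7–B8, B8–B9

Every vertex of G appears in some bag (union = {0, 1, 2, 3, 4, 5, 6, 7, 8, 9, 10, 11}); every edge is covered by a bag; and for each vertex v the set of bags containing v is connected in the bag tree. The decomposition is therefore valid. The largest bag has 4 vertices, so the width is 3.

Yes; width 3.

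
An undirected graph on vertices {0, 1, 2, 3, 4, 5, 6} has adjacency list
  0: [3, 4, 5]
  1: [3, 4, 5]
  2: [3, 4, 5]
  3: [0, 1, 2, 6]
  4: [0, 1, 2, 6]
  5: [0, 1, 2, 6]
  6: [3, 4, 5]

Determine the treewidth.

A width-3 tree decomposition is:
Bags: B1 = {0, 3, 4, 5}  B2 = {1, 3, 4, 5}  B3 = {3, 4, 5, 6}  B4 = {2, 3, 4, 5}
Tree: B1–B2, B2–B3, B3–B4
Each bag holds 4 vertices, so the decomposition has width 3, which upper-bounds the treewidth. For the lower bound: the 4 vertex sets {0,5}, {1,4}, {3}, {6} are disjoint, each induces a connected subgraph, and every pair is joined by at least one edge of G. Contracting each set to a single vertex therefore yields K_{4} as a minor, and since treewidth is minor-monotone, tw(G) ≥ tw(K_{4}) = 3. Hence tw(G) = 3 exactly.

3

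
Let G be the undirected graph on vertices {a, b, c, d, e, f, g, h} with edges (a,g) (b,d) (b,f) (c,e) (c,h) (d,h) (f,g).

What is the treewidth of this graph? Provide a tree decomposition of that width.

Every bag has size at most 2, so the width is 2 − 1 = 1 and tw(G) ≤ 1. G has an edge, so its treewidth is at least 1. Hence tw(G) = 1 exactly.

Treewidth 1.
Bags: B1 = {a, g}  B2 = {f, g}  B3 = {b, f}  B4 = {b, d}  B5 = {d, h}  B6 = {c, h}  B7 = {c, e}
Tree: B1–B2, B2–B3, B3–B4, B4–B5, B5–B6, B6–B7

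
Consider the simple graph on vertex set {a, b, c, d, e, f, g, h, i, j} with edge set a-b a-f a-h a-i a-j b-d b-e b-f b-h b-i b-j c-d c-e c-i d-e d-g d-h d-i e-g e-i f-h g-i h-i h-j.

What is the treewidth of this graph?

3

A width-3 tree decomposition is:
Bags: B1 = {b, d, h, i}  B2 = {a, b, h, i}  B3 = {b, d, e, i}  B4 = {a, b, h, j}  B5 = {d, e, g, i}  B6 = {c, d, e, i}  B7 = {a, b, f, h}
Tree: B1–B2, B1–B3, B2–B4, B3–B5, B5–B6, B4–B7
The largest bag has 4 vertices, giving width 3; this decomposition certifies tw(G) ≤ 3. For the lower bound, the 4 vertices {d, e, g, i} are pairwise adjacent, and any tree decomposition puts a clique entirely inside one bag — forcing width ≥ 3. Hence tw(G) = 3 exactly.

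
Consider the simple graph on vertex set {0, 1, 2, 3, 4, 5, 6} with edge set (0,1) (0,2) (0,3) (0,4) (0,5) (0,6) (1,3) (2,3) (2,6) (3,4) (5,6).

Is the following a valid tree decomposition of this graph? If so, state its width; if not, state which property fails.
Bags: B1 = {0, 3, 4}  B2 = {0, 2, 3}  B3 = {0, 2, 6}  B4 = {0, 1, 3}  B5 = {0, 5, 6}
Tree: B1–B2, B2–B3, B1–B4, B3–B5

Checking the three conditions: (i) the bags cover all of {0, 1, 2, 3, 4, 5, 6}; (ii) for each edge, some bag contains both endpoints; (iii) the bags containing any fixed vertex form a subtree. All hold, so the decomposition is valid with width 3 − 1 = 2.

Yes; width 2.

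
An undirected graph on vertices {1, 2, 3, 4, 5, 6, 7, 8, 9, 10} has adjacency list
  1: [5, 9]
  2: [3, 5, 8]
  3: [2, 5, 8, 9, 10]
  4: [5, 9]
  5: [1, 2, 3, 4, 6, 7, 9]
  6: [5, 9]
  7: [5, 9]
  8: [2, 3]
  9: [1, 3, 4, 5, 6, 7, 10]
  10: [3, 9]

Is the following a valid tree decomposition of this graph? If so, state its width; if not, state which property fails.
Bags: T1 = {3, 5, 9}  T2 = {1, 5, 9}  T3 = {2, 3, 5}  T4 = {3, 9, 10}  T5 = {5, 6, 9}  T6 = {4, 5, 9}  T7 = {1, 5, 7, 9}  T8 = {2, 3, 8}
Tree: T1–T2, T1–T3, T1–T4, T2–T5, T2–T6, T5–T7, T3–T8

A tree decomposition must satisfy three properties: every vertex lies in some bag; for every edge, both endpoints lie together in some bag; and for every vertex, the bags containing it form a connected subtree. Here bags containing vertex 1 are not connected in the tree, so the decomposition is invalid.

No — bags containing vertex 1 are not connected in the tree.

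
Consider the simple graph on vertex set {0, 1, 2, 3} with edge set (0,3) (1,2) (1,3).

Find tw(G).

A width-1 tree decomposition is:
Bags: B1 = {0, 3}  B2 = {1, 3}  B3 = {1, 2}
Tree: B1–B2, B2–B3
Each bag holds 2 vertices, so the decomposition has width 1, which upper-bounds the treewidth. G has an edge, so its treewidth is at least 1. Hence tw(G) = 1 exactly.

1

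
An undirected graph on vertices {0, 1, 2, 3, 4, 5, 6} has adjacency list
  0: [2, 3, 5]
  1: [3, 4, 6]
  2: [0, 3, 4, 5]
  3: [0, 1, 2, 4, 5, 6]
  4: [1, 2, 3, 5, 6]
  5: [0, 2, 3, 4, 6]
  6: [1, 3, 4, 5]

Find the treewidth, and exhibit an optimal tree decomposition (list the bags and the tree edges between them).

Treewidth 3.
Bags: B1 = {3, 4, 5, 6}  B2 = {2, 3, 4, 5}  B3 = {1, 3, 4, 6}  B4 = {0, 2, 3, 5}
Tree: B1–B2, B1–B3, B2–B4

Each bag holds 4 vertices, so the decomposition has width 3, which upper-bounds the treewidth. Conversely, {0, 2, 3, 5} is a clique of size 4, and the vertices of any clique must share a bag in every tree decomposition; so some bag has ≥ 4 vertices and tw(G) ≥ 3. The upper and lower bounds meet at 3, so that is the treewidth.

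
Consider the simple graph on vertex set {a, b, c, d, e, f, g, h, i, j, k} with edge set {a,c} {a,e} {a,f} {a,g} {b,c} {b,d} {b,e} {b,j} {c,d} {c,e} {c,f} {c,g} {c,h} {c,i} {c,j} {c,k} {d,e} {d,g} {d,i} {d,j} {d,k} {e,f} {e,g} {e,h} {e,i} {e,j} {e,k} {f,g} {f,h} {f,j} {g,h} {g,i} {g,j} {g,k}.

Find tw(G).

4

A width-4 tree decomposition is:
Bags: B1 = {c, d, e, g, k}  B2 = {c, d, e, g, j}  B3 = {c, e, f, g, j}  B4 = {c, d, e, g, i}  B5 = {b, c, d, e, j}  B6 = {a, c, e, f, g}  B7 = {c, e, f, g, h}
Tree: B1–B2, B2–B3, B2–B4, B2–B5, B3–B6, B3–B7
The largest bag has 5 vertices, giving width 4; this decomposition certifies tw(G) ≤ 4. On the other hand G contains the 5-clique {c, d, e, g, j}. A clique must lie in a single bag of any decomposition, so no decomposition can have width below 4. Therefore the treewidth is 4.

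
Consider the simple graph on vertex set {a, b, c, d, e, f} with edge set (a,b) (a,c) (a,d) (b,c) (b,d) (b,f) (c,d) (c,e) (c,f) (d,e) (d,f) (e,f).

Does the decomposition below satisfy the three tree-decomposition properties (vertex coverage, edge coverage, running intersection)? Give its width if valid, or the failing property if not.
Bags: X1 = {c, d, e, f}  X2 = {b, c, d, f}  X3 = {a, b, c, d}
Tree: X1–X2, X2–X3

Every vertex of G appears in some bag (union = {a, b, c, d, e, f}); every edge is covered by a bag; and for each vertex v the set of bags containing v is connected in the bag tree. The decomposition is therefore valid. The largest bag has 4 vertices, so the width is 3.

Yes; width 3.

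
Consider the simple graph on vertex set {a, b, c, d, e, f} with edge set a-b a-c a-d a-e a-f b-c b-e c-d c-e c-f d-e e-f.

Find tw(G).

3

A width-3 tree decomposition is:
Bags: B1 = {a, c, e, f}  B2 = {a, b, c, e}  B3 = {a, c, d, e}
Tree: B1–B2, B2–B3
Every bag has size at most 4, so the width is 4 − 1 = 3 and tw(G) ≤ 3. On the other hand G contains the 4-clique {a, c, d, e}. A clique must lie in a single bag of any decomposition, so no decomposition can have width below 3. The upper and lower bounds meet at 3, so that is the treewidth.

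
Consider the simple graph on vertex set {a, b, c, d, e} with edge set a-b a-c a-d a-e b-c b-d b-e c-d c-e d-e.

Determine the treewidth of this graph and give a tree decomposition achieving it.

Treewidth 4.
Bags: B1 = {a, b, c, d, e}
Tree: (single bag)

A single bag containing all 5 vertices is trivially a valid decomposition of width 4. For the lower bound, the 5 vertices {a, b, c, d, e} are pairwise adjacent, and any tree decomposition puts a clique entirely inside one bag — forcing width ≥ 4. Hence tw(G) = 4 exactly.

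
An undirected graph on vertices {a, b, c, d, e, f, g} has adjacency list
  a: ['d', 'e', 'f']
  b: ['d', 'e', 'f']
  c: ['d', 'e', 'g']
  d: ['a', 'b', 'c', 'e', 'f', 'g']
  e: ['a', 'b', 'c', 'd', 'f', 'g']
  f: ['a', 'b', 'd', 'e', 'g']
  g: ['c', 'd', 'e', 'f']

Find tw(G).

3

A width-3 tree decomposition is:
Bags: B1 = {d, e, f, g}  B2 = {b, d, e, f}  B3 = {a, d, e, f}  B4 = {c, d, e, g}
Tree: B1–B2, B1–B3, B1–B4
The largest bag has 4 vertices, giving width 3; this decomposition certifies tw(G) ≤ 3. Conversely, {c, d, e, g} is a clique of size 4, and the vertices of any clique must share a bag in every tree decomposition; so some bag has ≥ 4 vertices and tw(G) ≥ 3. Hence tw(G) = 3 exactly.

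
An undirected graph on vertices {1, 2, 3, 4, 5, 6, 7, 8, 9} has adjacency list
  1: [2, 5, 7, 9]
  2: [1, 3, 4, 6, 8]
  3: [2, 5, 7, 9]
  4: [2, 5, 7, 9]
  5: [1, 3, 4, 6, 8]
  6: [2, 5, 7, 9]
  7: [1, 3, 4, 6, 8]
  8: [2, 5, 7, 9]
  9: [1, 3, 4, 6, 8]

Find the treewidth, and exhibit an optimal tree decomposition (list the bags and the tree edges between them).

Treewidth 4.
One such decomposition:
Bags: B1 = {2, 4, 5, 7, 9}  B2 = {2, 3, 5, 7, 9}  B3 = {2, 5, 6, 7, 9}  B4 = {2, 5, 7, 8, 9}  B5 = {1, 2, 5, 7, 9}
Tree: B1–B2, B2–B3, B3–B4, B4–B5

Every bag has size at most 5, so the width is 5 − 1 = 4 and tw(G) ≤ 4. For the lower bound: the 5 vertex sets {4,9}, {3,7}, {5,6}, {2}, {8} are disjoint, each induces a connected subgraph, and every pair is joined by at least one edge of G. Contracting each set to a single vertex therefore yields K_{5} as a minor, and since treewidth is minor-monotone, tw(G) ≥ tw(K_{5}) = 4. Hence tw(G) = 4 exactly.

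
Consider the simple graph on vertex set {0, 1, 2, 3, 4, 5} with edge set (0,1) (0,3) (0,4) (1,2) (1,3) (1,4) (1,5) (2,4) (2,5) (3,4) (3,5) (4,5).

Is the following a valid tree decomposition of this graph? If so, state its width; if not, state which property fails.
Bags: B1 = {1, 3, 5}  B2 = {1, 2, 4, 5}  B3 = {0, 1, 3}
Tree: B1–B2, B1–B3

A tree decomposition must satisfy three properties: every vertex lies in some bag; for every edge, both endpoints lie together in some bag; and for every vertex, the bags containing it form a connected subtree. Here edge (4,3) lies in no bag, so the decomposition is invalid.

No — edge (4,3) lies in no bag.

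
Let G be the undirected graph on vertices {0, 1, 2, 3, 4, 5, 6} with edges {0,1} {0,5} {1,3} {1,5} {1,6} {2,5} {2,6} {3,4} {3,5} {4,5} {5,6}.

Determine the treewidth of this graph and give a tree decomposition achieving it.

Treewidth 2.
One optimal decomposition is:
Bags: B1 = {0, 1, 5}  B2 = {1, 5, 6}  B3 = {2, 5, 6}  B4 = {1, 3, 5}  B5 = {3, 4, 5}
Tree: B1–B2, B2–B3, B1–B4, B4–B5

Each bag holds 3 vertices, so the decomposition has width 2, which upper-bounds the treewidth. For the lower bound, the 3 vertices {0, 1, 5} are pairwise adjacent, and any tree decomposition puts a clique entirely inside one bag — forcing width ≥ 2. Hence tw(G) = 2 exactly.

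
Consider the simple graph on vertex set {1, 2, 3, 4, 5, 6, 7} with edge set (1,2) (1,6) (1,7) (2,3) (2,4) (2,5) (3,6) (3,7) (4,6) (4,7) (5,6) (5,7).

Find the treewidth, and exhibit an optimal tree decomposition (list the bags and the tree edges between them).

Each bag holds 4 vertices, so the decomposition has width 3, which upper-bounds the treewidth. For the lower bound: the 4 vertex sets {5,7}, {2,4}, {6}, {1} are disjoint, each induces a connected subgraph, and every pair is joined by at least one edge of G. Contracting each set to a single vertex therefore yields K_{4} as a minor, and since treewidth is minor-monotone, tw(G) ≥ tw(K_{4}) = 3. Therefore the treewidth is 3.

Treewidth 3.
Bags: B1 = {2, 5, 6, 7}  B2 = {2, 4, 6, 7}  B3 = {1, 2, 6, 7}  B4 = {2, 3, 6, 7}
Tree: B1–B2, B2–B3, B3–B4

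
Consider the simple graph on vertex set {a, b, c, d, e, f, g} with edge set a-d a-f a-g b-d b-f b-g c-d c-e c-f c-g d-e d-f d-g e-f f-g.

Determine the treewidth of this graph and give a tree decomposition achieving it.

Treewidth 3.
One optimal decomposition is:
Bags: B1 = {c, d, f, g}  B2 = {c, d, e, f}  B3 = {a, d, f, g}  B4 = {b, d, f, g}
Tree: B1–B2, B1–B3, B3–B4

Each bag holds 4 vertices, so the decomposition has width 3, which upper-bounds the treewidth. On the other hand G contains the 4-clique {c, d, f, g}. A clique must lie in a single bag of any decomposition, so no decomposition can have width below 3. Combining the bounds, tw(G) = 3.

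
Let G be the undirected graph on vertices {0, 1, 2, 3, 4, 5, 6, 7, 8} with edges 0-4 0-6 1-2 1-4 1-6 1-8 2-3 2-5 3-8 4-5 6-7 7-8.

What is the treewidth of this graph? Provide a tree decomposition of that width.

Treewidth 3.
Bags: B1 = {2, 3, 5, 8}  B2 = {1, 2, 5, 8}  B3 = {1, 4, 5, 8}  B4 = {1, 4, 7, 8}  B5 = {1, 4, 6, 7}  B6 = {0, 4, 6, 7}
Tree: B1–B2, B2–B3, B3–B4, B4–B5, B5–B6

Every bag has size at most 4, so the width is 4 − 1 = 3 and tw(G) ≤ 3. For the lower bound: the 4 vertex sets {2,3,5}, {8}, {1}, {0,4,6,7} are disjoint, each induces a connected subgraph, and every pair is joined by at least one edge of G. Contracting each set to a single vertex therefore yields K_{4} as a minor, and since treewidth is minor-monotone, tw(G) ≥ tw(K_{4}) = 3. Hence tw(G) = 3 exactly.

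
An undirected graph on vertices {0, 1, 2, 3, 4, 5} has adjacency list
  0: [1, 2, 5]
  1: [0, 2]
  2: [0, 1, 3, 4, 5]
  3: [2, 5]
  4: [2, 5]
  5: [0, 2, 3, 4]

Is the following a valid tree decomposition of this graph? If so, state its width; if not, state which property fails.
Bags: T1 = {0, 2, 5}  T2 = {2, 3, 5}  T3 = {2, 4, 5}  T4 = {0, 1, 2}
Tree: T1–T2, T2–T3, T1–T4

Vertex coverage: the bags together contain {0, 1, 2, 3, 4, 5}, the full vertex set. Edge coverage: each edge of G has both endpoints in at least one bag. Running intersection: for every vertex, the bags containing it form a connected subtree. All three properties hold, so this is a valid tree decomposition of width max|bag| − 1 = 2, and hence tw(G) ≤ 2.

Yes; width 2.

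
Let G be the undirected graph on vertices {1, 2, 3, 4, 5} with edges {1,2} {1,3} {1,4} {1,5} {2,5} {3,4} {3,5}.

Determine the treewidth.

2

A width-2 tree decomposition is:
Bags: B1 = {1, 2, 5}  B2 = {1, 3, 5}  B3 = {1, 3, 4}
Tree: B1–B2, B2–B3
Every bag has size at most 3, so the width is 3 − 1 = 2 and tw(G) ≤ 2. For the lower bound, the 3 vertices {1, 2, 5} are pairwise adjacent, and any tree decomposition puts a clique entirely inside one bag — forcing width ≥ 2. Hence tw(G) = 2 exactly.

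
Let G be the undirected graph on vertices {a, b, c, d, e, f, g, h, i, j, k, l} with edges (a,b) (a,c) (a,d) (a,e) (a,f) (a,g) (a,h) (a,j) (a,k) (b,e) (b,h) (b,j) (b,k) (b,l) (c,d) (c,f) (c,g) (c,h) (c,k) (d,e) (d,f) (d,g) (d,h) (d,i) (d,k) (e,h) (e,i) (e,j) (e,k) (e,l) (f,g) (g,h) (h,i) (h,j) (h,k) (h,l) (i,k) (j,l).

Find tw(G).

A width-4 tree decomposition is:
Bags: B1 = {a, c, d, h, k}  B2 = {a, d, e, h, k}  B3 = {a, c, d, g, h}  B4 = {a, b, e, h, k}  B5 = {a, b, e, h, j}  B6 = {b, e, h, j, l}  B7 = {d, e, h, i, k}  B8 = {a, c, d, f, g}
Tree: B1–B2, B1–B3, B2–B4, B4–B5, B5–B6, B2–B7, B3–B8
Every bag has size at most 5, so the width is 5 − 1 = 4 and tw(G) ≤ 4. For the lower bound, the 5 vertices {a, d, e, h, k} are pairwise adjacent, and any tree decomposition puts a clique entirely inside one bag — forcing width ≥ 4. Combining the bounds, tw(G) = 4.

4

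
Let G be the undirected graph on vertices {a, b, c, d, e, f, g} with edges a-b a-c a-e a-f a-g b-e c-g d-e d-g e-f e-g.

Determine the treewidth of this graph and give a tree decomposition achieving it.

Each bag holds 3 vertices, so the decomposition has width 2, which upper-bounds the treewidth. Conversely, {d, e, g} is a clique of size 3, and the vertices of any clique must share a bag in every tree decomposition; so some bag has ≥ 3 vertices and tw(G) ≥ 2. Hence tw(G) = 2 exactly.

Treewidth 2.
One optimal decomposition is:
Bags: B1 = {a, e, g}  B2 = {d, e, g}  B3 = {a, e, f}  B4 = {a, b, e}  B5 = {a, c, g}
Tree: B1–B2, B1–B3, B1–B4, B1–B5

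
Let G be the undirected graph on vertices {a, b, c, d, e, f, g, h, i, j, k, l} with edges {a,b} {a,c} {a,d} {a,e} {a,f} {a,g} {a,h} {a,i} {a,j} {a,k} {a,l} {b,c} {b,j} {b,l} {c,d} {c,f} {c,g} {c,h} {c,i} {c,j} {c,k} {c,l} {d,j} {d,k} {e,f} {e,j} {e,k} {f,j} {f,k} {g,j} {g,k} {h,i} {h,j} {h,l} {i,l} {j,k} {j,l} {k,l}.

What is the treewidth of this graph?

4

A width-4 tree decomposition is:
Bags: B1 = {a, c, f, j, k}  B2 = {a, c, g, j, k}  B3 = {a, c, j, k, l}  B4 = {a, c, h, j, l}  B5 = {a, e, f, j, k}  B6 = {a, c, d, j, k}  B7 = {a, c, h, i, l}  B8 = {a, b, c, j, l}
Tree: B1–B2, B2–B3, B3–B4, B1–B5, B1–B6, B4–B7, B3–B8
The largest bag has 5 vertices, giving width 4; this decomposition certifies tw(G) ≤ 4. For the lower bound, the 5 vertices {a, e, f, j, k} are pairwise adjacent, and any tree decomposition puts a clique entirely inside one bag — forcing width ≥ 4. Hence tw(G) = 4 exactly.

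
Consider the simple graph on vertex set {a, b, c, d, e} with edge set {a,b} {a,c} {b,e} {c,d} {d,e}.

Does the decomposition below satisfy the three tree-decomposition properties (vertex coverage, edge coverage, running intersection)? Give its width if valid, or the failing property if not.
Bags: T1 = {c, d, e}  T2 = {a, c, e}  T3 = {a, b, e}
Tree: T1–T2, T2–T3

Vertex coverage: the bags together contain {a, b, c, d, e}, the full vertex set. Edge coverage: each edge of G has both endpoints in at least one bag. Running intersection: for every vertex, the bags containing it form a connected subtree. All three properties hold, so this is a valid tree decomposition of width max|bag| − 1 = 2, and hence tw(G) ≤ 2.

Yes; width 2.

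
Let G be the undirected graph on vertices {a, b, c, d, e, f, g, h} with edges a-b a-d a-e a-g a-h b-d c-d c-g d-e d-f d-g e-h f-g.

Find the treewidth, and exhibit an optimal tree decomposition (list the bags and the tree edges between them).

Treewidth 2.
One such decomposition:
Bags: B1 = {a, d, g}  B2 = {a, b, d}  B3 = {a, d, e}  B4 = {c, d, g}  B5 = {d, f, g}  B6 = {a, e, h}
Tree: B1–B2, B2–B3, B1–B4, B4–B5, B3–B6

Each bag holds 3 vertices, so the decomposition has width 2, which upper-bounds the treewidth. For the lower bound, the 3 vertices {d, f, g} are pairwise adjacent, and any tree decomposition puts a clique entirely inside one bag — forcing width ≥ 2. Therefore the treewidth is 2.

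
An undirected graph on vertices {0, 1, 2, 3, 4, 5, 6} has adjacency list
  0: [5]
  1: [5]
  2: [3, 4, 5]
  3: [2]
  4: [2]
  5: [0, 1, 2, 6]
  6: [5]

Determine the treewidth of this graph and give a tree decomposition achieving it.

Treewidth 1.
One such decomposition:
Bags: B1 = {5, 6}  B2 = {2, 5}  B3 = {2, 4}  B4 = {1, 5}  B5 = {2, 3}  B6 = {0, 5}
Tree: B1–B2, B2–B3, B2–B4, B2–B5, B4–B6

Each bag holds 2 vertices, so the decomposition has width 1, which upper-bounds the treewidth. G has an edge, so its treewidth is at least 1. Combining the bounds, tw(G) = 1.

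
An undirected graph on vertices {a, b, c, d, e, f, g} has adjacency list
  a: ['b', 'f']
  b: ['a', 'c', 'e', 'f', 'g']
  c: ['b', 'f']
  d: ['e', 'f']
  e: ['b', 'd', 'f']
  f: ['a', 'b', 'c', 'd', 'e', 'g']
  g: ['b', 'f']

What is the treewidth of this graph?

2

A width-2 tree decomposition is:
Bags: B1 = {a, b, f}  B2 = {b, f, g}  B3 = {b, e, f}  B4 = {b, c, f}  B5 = {d, e, f}
Tree: B1–B2, B2–B3, B2–B4, B3–B5
Every bag has size at most 3, so the width is 3 − 1 = 2 and tw(G) ≤ 2. For the lower bound, the 3 vertices {d, e, f} are pairwise adjacent, and any tree decomposition puts a clique entirely inside one bag — forcing width ≥ 2. Hence tw(G) = 2 exactly.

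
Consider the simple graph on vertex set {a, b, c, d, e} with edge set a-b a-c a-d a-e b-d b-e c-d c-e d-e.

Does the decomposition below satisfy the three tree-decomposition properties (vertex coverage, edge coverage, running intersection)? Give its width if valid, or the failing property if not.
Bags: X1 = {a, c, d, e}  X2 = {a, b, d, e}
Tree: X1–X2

Yes; width 3.

Every vertex of G appears in some bag (union = {a, b, c, d, e}); every edge is covered by a bag; and for each vertex v the set of bags containing v is connected in the bag tree. The decomposition is therefore valid. The largest bag has 4 vertices, so the width is 3.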